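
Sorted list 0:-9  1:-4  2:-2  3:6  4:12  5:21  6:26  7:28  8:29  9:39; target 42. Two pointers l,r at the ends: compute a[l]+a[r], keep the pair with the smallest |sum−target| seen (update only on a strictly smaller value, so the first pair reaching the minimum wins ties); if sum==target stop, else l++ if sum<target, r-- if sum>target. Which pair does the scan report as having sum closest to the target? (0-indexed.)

[0,9] -9+39=30 d=12 * → l++
[1,9] -4+39=35 d=7 * → l++
[2,9] -2+39=37 d=5 * → l++
[3,9] 6+39=45 d=3 * → r--
[3,8] 6+29=35 d=7 → l++
[4,8] 12+29=41 d=1 * → l++
[5,8] 21+29=50 d=8 → r--
[5,7] 21+28=49 d=7 → r--
[5,6] 21+26=47 d=5 → r--

pair (12, 29) with sum 41 (|Δ|=1)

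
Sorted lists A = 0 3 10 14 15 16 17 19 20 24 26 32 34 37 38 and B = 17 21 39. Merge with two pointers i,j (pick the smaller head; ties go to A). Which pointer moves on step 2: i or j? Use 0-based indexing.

[i=0,j=0] A[i]=0<=B[j]=17 take 0 → i++
[i=1,j=0] A[i]=3<=B[j]=17 take 3 → i++

i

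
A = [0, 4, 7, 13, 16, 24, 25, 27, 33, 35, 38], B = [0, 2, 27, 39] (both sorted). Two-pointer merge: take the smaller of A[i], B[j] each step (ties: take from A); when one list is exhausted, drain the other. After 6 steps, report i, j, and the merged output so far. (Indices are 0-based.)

[i=0,j=0] A[i]=0<=B[j]=0 take 0 → i++
[i=1,j=0] A[i]=4>B[j]=0 take 0 → j++
[i=1,j=1] A[i]=4>B[j]=2 take 2 → j++
[i=1,j=2] A[i]=4<=B[j]=27 take 4 → i++
[i=2,j=2] A[i]=7<=B[j]=27 take 7 → i++
[i=3,j=2] A[i]=13<=B[j]=27 take 13 → i++

i=4, j=2, merged so far=[0, 0, 2, 4, 7, 13]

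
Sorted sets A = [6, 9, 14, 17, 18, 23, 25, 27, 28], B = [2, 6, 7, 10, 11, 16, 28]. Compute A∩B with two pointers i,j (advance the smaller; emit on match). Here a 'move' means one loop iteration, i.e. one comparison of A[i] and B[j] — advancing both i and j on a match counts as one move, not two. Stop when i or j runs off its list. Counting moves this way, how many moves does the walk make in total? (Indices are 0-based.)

i=0 j=0: 6>2, j++
i=0 j=1: 6==6 emit, i++,j++
i=1 j=2: 9>7, j++
i=1 j=3: 9<10, i++
i=2 j=3: 14>10, j++
i=2 j=4: 14>11, j++
i=2 j=5: 14<16, i++
i=3 j=5: 17>16, j++
i=3 j=6: 17<28, i++
i=4 j=6: 18<28, i++
i=5 j=6: 23<28, i++
i=6 j=6: 25<28, i++
i=7 j=6: 27<28, i++
i=8 j=6: 28==28 emit, i++,j++

14 moves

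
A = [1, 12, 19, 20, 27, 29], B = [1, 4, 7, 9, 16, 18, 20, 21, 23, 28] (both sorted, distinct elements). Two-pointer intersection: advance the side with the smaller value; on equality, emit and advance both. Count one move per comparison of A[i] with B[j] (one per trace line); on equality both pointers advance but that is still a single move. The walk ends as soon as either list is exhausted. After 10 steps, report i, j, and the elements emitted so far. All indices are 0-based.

i=4, j=8, emitted=[1, 20]

[i=0,j=0] 1==1 emit → i++,j++
[i=1,j=1] 12>4 → j++
[i=1,j=2] 12>7 → j++
[i=1,j=3] 12>9 → j++
[i=1,j=4] 12<16 → i++
[i=2,j=4] 19>16 → j++
[i=2,j=5] 19>18 → j++
[i=2,j=6] 19<20 → i++
[i=3,j=6] 20==20 emit → i++,j++
[i=4,j=7] 27>21 → j++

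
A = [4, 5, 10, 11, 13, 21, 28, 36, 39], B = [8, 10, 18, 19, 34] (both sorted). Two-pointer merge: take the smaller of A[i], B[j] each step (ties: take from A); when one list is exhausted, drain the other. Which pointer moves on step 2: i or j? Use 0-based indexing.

i=0 j=0: A[i]=4<=B[j]=8 take 4, i++
i=1 j=0: A[i]=5<=B[j]=8 take 5, i++

i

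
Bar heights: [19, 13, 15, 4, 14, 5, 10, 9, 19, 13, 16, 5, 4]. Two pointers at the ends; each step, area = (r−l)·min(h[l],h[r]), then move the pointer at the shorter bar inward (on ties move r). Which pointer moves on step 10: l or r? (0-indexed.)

r

l=0 r=12: min(19,4)*12=48 best=48 *, r--
l=0 r=11: min(19,5)*11=55 best=55 *, r--
l=0 r=10: min(19,16)*10=160 best=160 *, r--
l=0 r=9: min(19,13)*9=117 best=160, r--
l=0 r=8: min(19,19)*8=152 best=160, r--
l=0 r=7: min(19,9)*7=63 best=160, r--
l=0 r=6: min(19,10)*6=60 best=160, r--
l=0 r=5: min(19,5)*5=25 best=160, r--
l=0 r=4: min(19,14)*4=56 best=160, r--
l=0 r=3: min(19,4)*3=12 best=160, r--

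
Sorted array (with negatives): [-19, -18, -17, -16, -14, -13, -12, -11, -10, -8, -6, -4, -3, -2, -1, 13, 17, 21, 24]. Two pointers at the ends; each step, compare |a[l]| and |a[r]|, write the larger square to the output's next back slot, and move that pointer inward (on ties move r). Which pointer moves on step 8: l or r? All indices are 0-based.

l=0 r=18: |-19|<=|24| out[18]=576, r--
l=0 r=17: |-19|<=|21| out[17]=441, r--
l=0 r=16: |-19|>|17| out[16]=361, l++
l=1 r=16: |-18|>|17| out[15]=324, l++
l=2 r=16: |-17|<=|17| out[14]=289, r--
l=2 r=15: |-17|>|13| out[13]=289, l++
l=3 r=15: |-16|>|13| out[12]=256, l++
l=4 r=15: |-14|>|13| out[11]=196, l++

l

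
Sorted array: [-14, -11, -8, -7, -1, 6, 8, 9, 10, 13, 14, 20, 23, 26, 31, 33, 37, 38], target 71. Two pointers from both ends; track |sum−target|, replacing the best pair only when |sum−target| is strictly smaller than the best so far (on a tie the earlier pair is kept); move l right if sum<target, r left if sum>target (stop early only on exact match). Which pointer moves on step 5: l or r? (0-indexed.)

l=0 r=17: -14+38=24 d=47 *, l++
l=1 r=17: -11+38=27 d=44 *, l++
l=2 r=17: -8+38=30 d=41 *, l++
l=3 r=17: -7+38=31 d=40 *, l++
l=4 r=17: -1+38=37 d=34 *, l++

l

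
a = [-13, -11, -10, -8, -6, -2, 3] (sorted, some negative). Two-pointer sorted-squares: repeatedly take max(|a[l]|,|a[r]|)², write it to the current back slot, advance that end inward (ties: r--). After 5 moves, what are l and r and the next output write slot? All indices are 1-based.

l=1 r=7: |-13|>|3| out[7]=169, l++
l=2 r=7: |-11|>|3| out[6]=121, l++
l=3 r=7: |-10|>|3| out[5]=100, l++
l=4 r=7: |-8|>|3| out[4]=64, l++
l=5 r=7: |-6|>|3| out[3]=36, l++

l=6, r=7, next write slot=2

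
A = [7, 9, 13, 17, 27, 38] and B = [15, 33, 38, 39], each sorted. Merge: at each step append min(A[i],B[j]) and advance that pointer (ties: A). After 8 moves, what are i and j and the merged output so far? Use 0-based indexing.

i=6, j=2, merged so far=[7, 9, 13, 15, 17, 27, 33, 38]

i=0 j=0: A[i]=7<=B[j]=15 take 7, i++
i=1 j=0: A[i]=9<=B[j]=15 take 9, i++
i=2 j=0: A[i]=13<=B[j]=15 take 13, i++
i=3 j=0: A[i]=17>B[j]=15 take 15, j++
i=3 j=1: A[i]=17<=B[j]=33 take 17, i++
i=4 j=1: A[i]=27<=B[j]=33 take 27, i++
i=5 j=1: A[i]=38>B[j]=33 take 33, j++
i=5 j=2: A[i]=38<=B[j]=38 take 38, i++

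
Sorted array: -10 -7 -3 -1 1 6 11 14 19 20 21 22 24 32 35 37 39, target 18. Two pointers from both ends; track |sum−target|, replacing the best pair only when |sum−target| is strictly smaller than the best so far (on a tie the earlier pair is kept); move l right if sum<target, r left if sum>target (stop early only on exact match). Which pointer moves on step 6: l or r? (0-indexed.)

[0,16] -10+39=29 d=11 * → r--
[0,15] -10+37=27 d=9 * → r--
[0,14] -10+35=25 d=7 * → r--
[0,13] -10+32=22 d=4 * → r--
[0,12] -10+24=14 d=4 → l++
[1,12] -7+24=17 d=1 * → l++

l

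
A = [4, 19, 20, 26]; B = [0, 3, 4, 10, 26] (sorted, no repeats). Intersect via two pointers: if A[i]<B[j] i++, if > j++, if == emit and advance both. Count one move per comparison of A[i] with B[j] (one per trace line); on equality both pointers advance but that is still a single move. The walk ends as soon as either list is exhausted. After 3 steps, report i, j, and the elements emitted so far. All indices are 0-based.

i=1, j=3, emitted=[4]

[i=0,j=0] 4>0 → j++
[i=0,j=1] 4>3 → j++
[i=0,j=2] 4==4 emit → i++,j++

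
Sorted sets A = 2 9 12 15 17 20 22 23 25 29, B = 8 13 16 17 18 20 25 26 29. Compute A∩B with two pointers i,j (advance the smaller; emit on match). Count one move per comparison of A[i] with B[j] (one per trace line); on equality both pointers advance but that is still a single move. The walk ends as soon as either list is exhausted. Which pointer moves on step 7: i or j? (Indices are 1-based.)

[i=1,j=1] 2<8 → i++
[i=2,j=1] 9>8 → j++
[i=2,j=2] 9<13 → i++
[i=3,j=2] 12<13 → i++
[i=4,j=2] 15>13 → j++
[i=4,j=3] 15<16 → i++
[i=5,j=3] 17>16 → j++

j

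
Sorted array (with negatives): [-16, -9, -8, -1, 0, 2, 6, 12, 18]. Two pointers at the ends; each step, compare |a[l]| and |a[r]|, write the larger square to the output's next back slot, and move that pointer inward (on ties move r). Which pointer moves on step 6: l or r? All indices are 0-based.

l=0 r=8: |-16|<=|18| out[8]=324, r--
l=0 r=7: |-16|>|12| out[7]=256, l++
l=1 r=7: |-9|<=|12| out[6]=144, r--
l=1 r=6: |-9|>|6| out[5]=81, l++
l=2 r=6: |-8|>|6| out[4]=64, l++
l=3 r=6: |-1|<=|6| out[3]=36, r--

r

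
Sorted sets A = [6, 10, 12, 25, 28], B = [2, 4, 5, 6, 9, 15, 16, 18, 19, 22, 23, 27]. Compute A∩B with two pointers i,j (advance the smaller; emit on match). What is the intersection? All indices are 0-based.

[i=0,j=0] 6>2 → j++
[i=0,j=1] 6>4 → j++
[i=0,j=2] 6>5 → j++
[i=0,j=3] 6==6 emit → i++,j++
[i=1,j=4] 10>9 → j++
[i=1,j=5] 10<15 → i++
[i=2,j=5] 12<15 → i++
[i=3,j=5] 25>15 → j++
[i=3,j=6] 25>16 → j++
[i=3,j=7] 25>18 → j++
[i=3,j=8] 25>19 → j++
[i=3,j=9] 25>22 → j++
[i=3,j=10] 25>23 → j++
[i=3,j=11] 25<27 → i++
[i=4,j=11] 28>27 → j++

intersection = [6]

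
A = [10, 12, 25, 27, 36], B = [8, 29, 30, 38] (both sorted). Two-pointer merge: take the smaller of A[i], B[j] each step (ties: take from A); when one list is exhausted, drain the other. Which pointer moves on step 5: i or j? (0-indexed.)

i=0 j=0: A[i]=10>B[j]=8 take 8, j++
i=0 j=1: A[i]=10<=B[j]=29 take 10, i++
i=1 j=1: A[i]=12<=B[j]=29 take 12, i++
i=2 j=1: A[i]=25<=B[j]=29 take 25, i++
i=3 j=1: A[i]=27<=B[j]=29 take 27, i++

i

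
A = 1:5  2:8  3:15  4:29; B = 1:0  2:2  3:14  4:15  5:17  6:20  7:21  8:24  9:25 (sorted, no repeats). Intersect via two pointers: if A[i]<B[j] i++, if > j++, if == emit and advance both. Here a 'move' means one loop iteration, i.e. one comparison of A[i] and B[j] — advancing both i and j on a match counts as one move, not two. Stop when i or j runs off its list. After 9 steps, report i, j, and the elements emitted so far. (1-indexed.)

[i=1,j=1] 5>0 → j++
[i=1,j=2] 5>2 → j++
[i=1,j=3] 5<14 → i++
[i=2,j=3] 8<14 → i++
[i=3,j=3] 15>14 → j++
[i=3,j=4] 15==15 emit → i++,j++
[i=4,j=5] 29>17 → j++
[i=4,j=6] 29>20 → j++
[i=4,j=7] 29>21 → j++

i=4, j=8, emitted=[15]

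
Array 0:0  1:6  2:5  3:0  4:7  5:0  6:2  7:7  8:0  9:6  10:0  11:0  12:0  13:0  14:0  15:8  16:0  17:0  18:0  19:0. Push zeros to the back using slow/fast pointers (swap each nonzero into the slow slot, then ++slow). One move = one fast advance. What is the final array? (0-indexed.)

(s=0,f=0) a[fast]=0 → fast++
(s=0,f=1) a[fast]=6≠0 swap→a[0]=6 → slow++,fast++
(s=1,f=2) a[fast]=5≠0 swap→a[1]=5 → slow++,fast++
(s=2,f=3) a[fast]=0 → fast++
(s=2,f=4) a[fast]=7≠0 swap→a[2]=7 → slow++,fast++
(s=3,f=5) a[fast]=0 → fast++
(s=3,f=6) a[fast]=2≠0 swap→a[3]=2 → slow++,fast++
(s=4,f=7) a[fast]=7≠0 swap→a[4]=7 → slow++,fast++
(s=5,f=8) a[fast]=0 → fast++
(s=5,f=9) a[fast]=6≠0 swap→a[5]=6 → slow++,fast++
(s=6,f=10) a[fast]=0 → fast++
(s=6,f=11) a[fast]=0 → fast++
(s=6,f=12) a[fast]=0 → fast++
(s=6,f=13) a[fast]=0 → fast++
(s=6,f=14) a[fast]=0 → fast++
(s=6,f=15) a[fast]=8≠0 swap→a[6]=8 → slow++,fast++
(s=7,f=16) a[fast]=0 → fast++
(s=7,f=17) a[fast]=0 → fast++
(s=7,f=18) a[fast]=0 → fast++
(s=7,f=19) a[fast]=0 → fast++

[6, 5, 7, 2, 7, 6, 8, 0, 0, 0, 0, 0, 0, 0, 0, 0, 0, 0, 0, 0]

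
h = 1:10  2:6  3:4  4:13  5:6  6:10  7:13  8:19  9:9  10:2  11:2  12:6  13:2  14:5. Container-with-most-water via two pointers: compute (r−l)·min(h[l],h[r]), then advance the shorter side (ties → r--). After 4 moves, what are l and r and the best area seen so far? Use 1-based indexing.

[1,14] min(10,5)*13=65 best=65 * → r--
[1,13] min(10,2)*12=24 best=65 → r--
[1,12] min(10,6)*11=66 best=66 * → r--
[1,11] min(10,2)*10=20 best=66 → r--

l=1, r=10, best area=66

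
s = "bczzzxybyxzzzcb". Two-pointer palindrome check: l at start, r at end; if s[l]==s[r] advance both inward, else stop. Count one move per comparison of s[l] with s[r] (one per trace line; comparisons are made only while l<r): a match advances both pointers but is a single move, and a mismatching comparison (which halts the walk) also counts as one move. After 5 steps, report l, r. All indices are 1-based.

l=6, r=10

l=1 r=15: 'b'=='b', l++,r--
l=2 r=14: 'c'=='c', l++,r--
l=3 r=13: 'z'=='z', l++,r--
l=4 r=12: 'z'=='z', l++,r--
l=5 r=11: 'z'=='z', l++,r--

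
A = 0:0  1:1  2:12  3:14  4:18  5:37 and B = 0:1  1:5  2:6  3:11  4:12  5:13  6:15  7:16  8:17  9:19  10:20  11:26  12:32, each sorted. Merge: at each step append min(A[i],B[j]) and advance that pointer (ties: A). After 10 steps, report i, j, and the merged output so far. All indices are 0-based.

i=4, j=6, merged so far=[0, 1, 1, 5, 6, 11, 12, 12, 13, 14]

i=0 j=0: A[i]=0<=B[j]=1 take 0, i++
i=1 j=0: A[i]=1<=B[j]=1 take 1, i++
i=2 j=0: A[i]=12>B[j]=1 take 1, j++
i=2 j=1: A[i]=12>B[j]=5 take 5, j++
i=2 j=2: A[i]=12>B[j]=6 take 6, j++
i=2 j=3: A[i]=12>B[j]=11 take 11, j++
i=2 j=4: A[i]=12<=B[j]=12 take 12, i++
i=3 j=4: A[i]=14>B[j]=12 take 12, j++
i=3 j=5: A[i]=14>B[j]=13 take 13, j++
i=3 j=6: A[i]=14<=B[j]=15 take 14, i++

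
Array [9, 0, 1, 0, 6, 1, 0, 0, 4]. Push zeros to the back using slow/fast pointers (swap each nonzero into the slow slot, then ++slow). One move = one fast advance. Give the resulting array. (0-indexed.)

(s=0,f=0) a[fast]=9≠0 swap→a[0]=9 → slow++,fast++
(s=1,f=1) a[fast]=0 → fast++
(s=1,f=2) a[fast]=1≠0 swap→a[1]=1 → slow++,fast++
(s=2,f=3) a[fast]=0 → fast++
(s=2,f=4) a[fast]=6≠0 swap→a[2]=6 → slow++,fast++
(s=3,f=5) a[fast]=1≠0 swap→a[3]=1 → slow++,fast++
(s=4,f=6) a[fast]=0 → fast++
(s=4,f=7) a[fast]=0 → fast++
(s=4,f=8) a[fast]=4≠0 swap→a[4]=4 → slow++,fast++

[9, 1, 6, 1, 4, 0, 0, 0, 0]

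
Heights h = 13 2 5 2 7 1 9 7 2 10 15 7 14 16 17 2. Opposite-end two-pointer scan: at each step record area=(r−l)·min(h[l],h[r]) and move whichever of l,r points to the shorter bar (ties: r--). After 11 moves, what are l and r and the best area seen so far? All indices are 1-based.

l=1 r=16: min(13,2)*15=30 best=30 *, r--
l=1 r=15: min(13,17)*14=182 best=182 *, l++
l=2 r=15: min(2,17)*13=26 best=182, l++
l=3 r=15: min(5,17)*12=60 best=182, l++
l=4 r=15: min(2,17)*11=22 best=182, l++
l=5 r=15: min(7,17)*10=70 best=182, l++
l=6 r=15: min(1,17)*9=9 best=182, l++
l=7 r=15: min(9,17)*8=72 best=182, l++
l=8 r=15: min(7,17)*7=49 best=182, l++
l=9 r=15: min(2,17)*6=12 best=182, l++
l=10 r=15: min(10,17)*5=50 best=182, l++

l=11, r=15, best area=182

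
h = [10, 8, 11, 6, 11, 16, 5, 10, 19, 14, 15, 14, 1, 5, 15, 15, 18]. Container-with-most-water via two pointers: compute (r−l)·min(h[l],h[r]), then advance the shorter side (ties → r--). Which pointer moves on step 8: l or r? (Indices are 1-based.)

l=1 r=17: min(10,18)*16=160 best=160 *, l++
l=2 r=17: min(8,18)*15=120 best=160, l++
l=3 r=17: min(11,18)*14=154 best=160, l++
l=4 r=17: min(6,18)*13=78 best=160, l++
l=5 r=17: min(11,18)*12=132 best=160, l++
l=6 r=17: min(16,18)*11=176 best=176 *, l++
l=7 r=17: min(5,18)*10=50 best=176, l++
l=8 r=17: min(10,18)*9=90 best=176, l++

l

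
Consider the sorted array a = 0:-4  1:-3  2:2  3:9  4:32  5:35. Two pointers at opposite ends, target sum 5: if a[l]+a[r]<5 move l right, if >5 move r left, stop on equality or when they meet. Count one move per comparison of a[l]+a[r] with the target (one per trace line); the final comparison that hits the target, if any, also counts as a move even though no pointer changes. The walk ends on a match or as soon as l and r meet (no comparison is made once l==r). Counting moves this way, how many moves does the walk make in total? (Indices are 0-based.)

3 moves

[0,5] -4+35=31 >5 → r--
[0,4] -4+32=28 >5 → r--
[0,3] -4+9=5 → found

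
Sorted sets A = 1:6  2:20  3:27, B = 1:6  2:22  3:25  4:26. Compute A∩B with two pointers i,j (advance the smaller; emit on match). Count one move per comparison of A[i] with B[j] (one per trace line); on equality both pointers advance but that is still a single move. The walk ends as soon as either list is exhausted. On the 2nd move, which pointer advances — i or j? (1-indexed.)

i=1 j=1: 6==6 emit, i++,j++
i=2 j=2: 20<22, i++

i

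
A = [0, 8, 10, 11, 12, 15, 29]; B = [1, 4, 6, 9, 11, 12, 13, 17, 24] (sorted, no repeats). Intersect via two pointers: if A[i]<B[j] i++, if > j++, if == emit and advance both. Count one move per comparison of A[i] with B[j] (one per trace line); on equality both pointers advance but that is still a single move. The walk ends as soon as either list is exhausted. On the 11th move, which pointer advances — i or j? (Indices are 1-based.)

i

[i=1,j=1] 0<1 → i++
[i=2,j=1] 8>1 → j++
[i=2,j=2] 8>4 → j++
[i=2,j=3] 8>6 → j++
[i=2,j=4] 8<9 → i++
[i=3,j=4] 10>9 → j++
[i=3,j=5] 10<11 → i++
[i=4,j=5] 11==11 emit → i++,j++
[i=5,j=6] 12==12 emit → i++,j++
[i=6,j=7] 15>13 → j++
[i=6,j=8] 15<17 → i++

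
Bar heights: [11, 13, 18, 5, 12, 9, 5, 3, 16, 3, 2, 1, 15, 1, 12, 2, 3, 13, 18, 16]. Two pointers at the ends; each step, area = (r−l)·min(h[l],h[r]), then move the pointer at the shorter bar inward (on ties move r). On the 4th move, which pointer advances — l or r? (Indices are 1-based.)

r

l=1 r=20: min(11,16)*19=209 best=209 *, l++
l=2 r=20: min(13,16)*18=234 best=234 *, l++
l=3 r=20: min(18,16)*17=272 best=272 *, r--
l=3 r=19: min(18,18)*16=288 best=288 *, r--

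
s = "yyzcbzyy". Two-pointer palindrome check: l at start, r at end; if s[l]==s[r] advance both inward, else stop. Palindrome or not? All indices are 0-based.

[0,7] 'y'=='y' → l++,r--
[1,6] 'y'=='y' → l++,r--
[2,5] 'z'=='z' → l++,r--
[3,4] 'c'!='b' → stop

not a palindrome (mismatch at 3,4)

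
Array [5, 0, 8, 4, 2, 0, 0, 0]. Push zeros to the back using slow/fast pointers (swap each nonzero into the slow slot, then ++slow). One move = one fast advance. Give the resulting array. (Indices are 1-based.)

[5, 8, 4, 2, 0, 0, 0, 0]

(s=1,f=1) a[fast]=5≠0 swap→a[1]=5 → slow++,fast++
(s=2,f=2) a[fast]=0 → fast++
(s=2,f=3) a[fast]=8≠0 swap→a[2]=8 → slow++,fast++
(s=3,f=4) a[fast]=4≠0 swap→a[3]=4 → slow++,fast++
(s=4,f=5) a[fast]=2≠0 swap→a[4]=2 → slow++,fast++
(s=5,f=6) a[fast]=0 → fast++
(s=5,f=7) a[fast]=0 → fast++
(s=5,f=8) a[fast]=0 → fast++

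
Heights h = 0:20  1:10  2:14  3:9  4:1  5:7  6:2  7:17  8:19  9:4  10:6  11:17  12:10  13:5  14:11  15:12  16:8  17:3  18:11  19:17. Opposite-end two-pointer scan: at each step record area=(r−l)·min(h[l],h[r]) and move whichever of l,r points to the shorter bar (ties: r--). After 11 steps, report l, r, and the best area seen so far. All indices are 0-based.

[0,19] min(20,17)*19=323 best=323 * → r--
[0,18] min(20,11)*18=198 best=323 → r--
[0,17] min(20,3)*17=51 best=323 → r--
[0,16] min(20,8)*16=128 best=323 → r--
[0,15] min(20,12)*15=180 best=323 → r--
[0,14] min(20,11)*14=154 best=323 → r--
[0,13] min(20,5)*13=65 best=323 → r--
[0,12] min(20,10)*12=120 best=323 → r--
[0,11] min(20,17)*11=187 best=323 → r--
[0,10] min(20,6)*10=60 best=323 → r--
[0,9] min(20,4)*9=36 best=323 → r--

l=0, r=8, best area=323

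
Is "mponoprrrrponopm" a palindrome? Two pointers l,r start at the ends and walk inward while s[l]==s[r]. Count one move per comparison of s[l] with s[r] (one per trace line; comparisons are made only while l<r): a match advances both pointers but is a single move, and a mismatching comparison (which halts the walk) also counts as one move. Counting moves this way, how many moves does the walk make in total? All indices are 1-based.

[1,16] 'm'=='m' → l++,r--
[2,15] 'p'=='p' → l++,r--
[3,14] 'o'=='o' → l++,r--
[4,13] 'n'=='n' → l++,r--
[5,12] 'o'=='o' → l++,r--
[6,11] 'p'=='p' → l++,r--
[7,10] 'r'=='r' → l++,r--
[8,9] 'r'=='r' → l++,r--

8 moves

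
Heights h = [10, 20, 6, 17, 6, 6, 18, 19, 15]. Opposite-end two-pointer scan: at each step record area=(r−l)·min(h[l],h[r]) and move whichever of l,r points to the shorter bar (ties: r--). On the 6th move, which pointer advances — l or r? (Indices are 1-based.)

[1,9] min(10,15)*8=80 best=80 * → l++
[2,9] min(20,15)*7=105 best=105 * → r--
[2,8] min(20,19)*6=114 best=114 * → r--
[2,7] min(20,18)*5=90 best=114 → r--
[2,6] min(20,6)*4=24 best=114 → r--
[2,5] min(20,6)*3=18 best=114 → r--

r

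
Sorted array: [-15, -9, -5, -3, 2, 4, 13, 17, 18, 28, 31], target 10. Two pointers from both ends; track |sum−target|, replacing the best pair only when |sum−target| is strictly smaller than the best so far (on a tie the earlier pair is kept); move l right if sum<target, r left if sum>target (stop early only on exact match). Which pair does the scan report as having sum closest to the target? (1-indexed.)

pair (-3, 13) with sum 10 (|Δ|=0)

[1,11] -15+31=16 d=6 * → r--
[1,10] -15+28=13 d=3 * → r--
[1,9] -15+18=3 d=7 → l++
[2,9] -9+18=9 d=1 * → l++
[3,9] -5+18=13 d=3 → r--
[3,8] -5+17=12 d=2 → r--
[3,7] -5+13=8 d=2 → l++
[4,7] -3+13=10 d=0 * → stop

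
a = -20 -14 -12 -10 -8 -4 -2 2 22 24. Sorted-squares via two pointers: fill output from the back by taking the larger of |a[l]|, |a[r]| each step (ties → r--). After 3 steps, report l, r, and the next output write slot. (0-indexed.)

l=1, r=7, next write slot=6

l=0 r=9: |-20|<=|24| out[9]=576, r--
l=0 r=8: |-20|<=|22| out[8]=484, r--
l=0 r=7: |-20|>|2| out[7]=400, l++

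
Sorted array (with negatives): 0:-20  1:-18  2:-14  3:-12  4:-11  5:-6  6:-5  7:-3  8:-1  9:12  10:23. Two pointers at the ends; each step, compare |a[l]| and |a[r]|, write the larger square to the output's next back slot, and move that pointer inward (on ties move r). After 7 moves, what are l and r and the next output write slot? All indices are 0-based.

l=5, r=8, next write slot=3

l=0 r=10: |-20|<=|23| out[10]=529, r--
l=0 r=9: |-20|>|12| out[9]=400, l++
l=1 r=9: |-18|>|12| out[8]=324, l++
l=2 r=9: |-14|>|12| out[7]=196, l++
l=3 r=9: |-12|<=|12| out[6]=144, r--
l=3 r=8: |-12|>|-1| out[5]=144, l++
l=4 r=8: |-11|>|-1| out[4]=121, l++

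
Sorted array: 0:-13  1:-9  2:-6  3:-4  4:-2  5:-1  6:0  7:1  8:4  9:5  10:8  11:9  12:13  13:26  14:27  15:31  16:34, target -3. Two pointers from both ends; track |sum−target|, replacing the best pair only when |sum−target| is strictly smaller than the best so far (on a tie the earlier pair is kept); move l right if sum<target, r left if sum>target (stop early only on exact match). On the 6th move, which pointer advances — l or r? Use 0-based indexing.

l

l=0 r=16: -13+34=21 d=24 *, r--
l=0 r=15: -13+31=18 d=21 *, r--
l=0 r=14: -13+27=14 d=17 *, r--
l=0 r=13: -13+26=13 d=16 *, r--
l=0 r=12: -13+13=0 d=3 *, r--
l=0 r=11: -13+9=-4 d=1 *, l++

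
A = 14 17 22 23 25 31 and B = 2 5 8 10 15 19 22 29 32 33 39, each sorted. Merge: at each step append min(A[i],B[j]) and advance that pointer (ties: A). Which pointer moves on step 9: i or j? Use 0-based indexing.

[i=0,j=0] A[i]=14>B[j]=2 take 2 → j++
[i=0,j=1] A[i]=14>B[j]=5 take 5 → j++
[i=0,j=2] A[i]=14>B[j]=8 take 8 → j++
[i=0,j=3] A[i]=14>B[j]=10 take 10 → j++
[i=0,j=4] A[i]=14<=B[j]=15 take 14 → i++
[i=1,j=4] A[i]=17>B[j]=15 take 15 → j++
[i=1,j=5] A[i]=17<=B[j]=19 take 17 → i++
[i=2,j=5] A[i]=22>B[j]=19 take 19 → j++
[i=2,j=6] A[i]=22<=B[j]=22 take 22 → i++

i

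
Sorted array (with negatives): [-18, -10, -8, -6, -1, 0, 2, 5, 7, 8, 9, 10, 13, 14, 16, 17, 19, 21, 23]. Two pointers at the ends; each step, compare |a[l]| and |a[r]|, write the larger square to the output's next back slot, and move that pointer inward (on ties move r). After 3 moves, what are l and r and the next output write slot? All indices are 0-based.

l=0, r=15, next write slot=15

[0,18] |-18|<=|23| out[18]=529 → r--
[0,17] |-18|<=|21| out[17]=441 → r--
[0,16] |-18|<=|19| out[16]=361 → r--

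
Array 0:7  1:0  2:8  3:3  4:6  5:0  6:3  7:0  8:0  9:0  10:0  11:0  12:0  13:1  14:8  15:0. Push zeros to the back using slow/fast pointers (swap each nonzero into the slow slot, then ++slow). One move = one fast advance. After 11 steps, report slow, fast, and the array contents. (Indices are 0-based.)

(s=0,f=0) a[fast]=7≠0 swap→a[0]=7 → slow++,fast++
(s=1,f=1) a[fast]=0 → fast++
(s=1,f=2) a[fast]=8≠0 swap→a[1]=8 → slow++,fast++
(s=2,f=3) a[fast]=3≠0 swap→a[2]=3 → slow++,fast++
(s=3,f=4) a[fast]=6≠0 swap→a[3]=6 → slow++,fast++
(s=4,f=5) a[fast]=0 → fast++
(s=4,f=6) a[fast]=3≠0 swap→a[4]=3 → slow++,fast++
(s=5,f=7) a[fast]=0 → fast++
(s=5,f=8) a[fast]=0 → fast++
(s=5,f=9) a[fast]=0 → fast++
(s=5,f=10) a[fast]=0 → fast++

slow=5, fast=11, a=[7, 8, 3, 6, 3, 0, 0, 0, 0, 0, 0, 0, 0, 1, 8, 0]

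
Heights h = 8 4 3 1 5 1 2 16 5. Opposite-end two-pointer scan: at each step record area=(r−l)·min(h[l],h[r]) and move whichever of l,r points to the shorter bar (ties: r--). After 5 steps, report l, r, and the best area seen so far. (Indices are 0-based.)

l=0 r=8: min(8,5)*8=40 best=40 *, r--
l=0 r=7: min(8,16)*7=56 best=56 *, l++
l=1 r=7: min(4,16)*6=24 best=56, l++
l=2 r=7: min(3,16)*5=15 best=56, l++
l=3 r=7: min(1,16)*4=4 best=56, l++

l=4, r=7, best area=56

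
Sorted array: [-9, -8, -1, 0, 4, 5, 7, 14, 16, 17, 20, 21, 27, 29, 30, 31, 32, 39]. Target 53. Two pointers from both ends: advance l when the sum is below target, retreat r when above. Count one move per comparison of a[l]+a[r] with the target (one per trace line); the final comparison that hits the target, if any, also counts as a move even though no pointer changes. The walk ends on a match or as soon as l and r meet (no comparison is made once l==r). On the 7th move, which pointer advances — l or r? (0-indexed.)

[0,17] -9+39=30 <53 → l++
[1,17] -8+39=31 <53 → l++
[2,17] -1+39=38 <53 → l++
[3,17] 0+39=39 <53 → l++
[4,17] 4+39=43 <53 → l++
[5,17] 5+39=44 <53 → l++
[6,17] 7+39=46 <53 → l++

l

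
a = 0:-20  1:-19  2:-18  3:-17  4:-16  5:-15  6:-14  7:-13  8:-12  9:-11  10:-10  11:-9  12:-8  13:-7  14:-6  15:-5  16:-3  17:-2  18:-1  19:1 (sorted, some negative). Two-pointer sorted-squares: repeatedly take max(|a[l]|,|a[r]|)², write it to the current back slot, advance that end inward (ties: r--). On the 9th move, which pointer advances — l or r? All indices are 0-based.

l

l=0 r=19: |-20|>|1| out[19]=400, l++
l=1 r=19: |-19|>|1| out[18]=361, l++
l=2 r=19: |-18|>|1| out[17]=324, l++
l=3 r=19: |-17|>|1| out[16]=289, l++
l=4 r=19: |-16|>|1| out[15]=256, l++
l=5 r=19: |-15|>|1| out[14]=225, l++
l=6 r=19: |-14|>|1| out[13]=196, l++
l=7 r=19: |-13|>|1| out[12]=169, l++
l=8 r=19: |-12|>|1| out[11]=144, l++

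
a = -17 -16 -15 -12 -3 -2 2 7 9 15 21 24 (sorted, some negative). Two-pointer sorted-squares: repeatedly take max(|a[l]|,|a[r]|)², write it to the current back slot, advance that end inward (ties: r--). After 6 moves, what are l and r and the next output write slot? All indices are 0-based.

l=3, r=8, next write slot=5

l=0 r=11: |-17|<=|24| out[11]=576, r--
l=0 r=10: |-17|<=|21| out[10]=441, r--
l=0 r=9: |-17|>|15| out[9]=289, l++
l=1 r=9: |-16|>|15| out[8]=256, l++
l=2 r=9: |-15|<=|15| out[7]=225, r--
l=2 r=8: |-15|>|9| out[6]=225, l++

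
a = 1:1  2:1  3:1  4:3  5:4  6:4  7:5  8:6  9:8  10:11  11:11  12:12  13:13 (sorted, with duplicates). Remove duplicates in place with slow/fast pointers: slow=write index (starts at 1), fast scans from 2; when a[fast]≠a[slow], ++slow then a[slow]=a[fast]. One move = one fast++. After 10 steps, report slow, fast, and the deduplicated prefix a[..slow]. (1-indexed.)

slow=7, fast=12, prefix=[1, 3, 4, 5, 6, 8, 11]

slow=1 fast=2: a[fast]=1=a[slow] dup, fast++
slow=1 fast=3: a[fast]=1=a[slow] dup, fast++
slow=1 fast=4: a[fast]=3≠a[slow]=1 write a[2]=3, slow++,fast++
slow=2 fast=5: a[fast]=4≠a[slow]=3 write a[3]=4, slow++,fast++
slow=3 fast=6: a[fast]=4=a[slow] dup, fast++
slow=3 fast=7: a[fast]=5≠a[slow]=4 write a[4]=5, slow++,fast++
slow=4 fast=8: a[fast]=6≠a[slow]=5 write a[5]=6, slow++,fast++
slow=5 fast=9: a[fast]=8≠a[slow]=6 write a[6]=8, slow++,fast++
slow=6 fast=10: a[fast]=11≠a[slow]=8 write a[7]=11, slow++,fast++
slow=7 fast=11: a[fast]=11=a[slow] dup, fast++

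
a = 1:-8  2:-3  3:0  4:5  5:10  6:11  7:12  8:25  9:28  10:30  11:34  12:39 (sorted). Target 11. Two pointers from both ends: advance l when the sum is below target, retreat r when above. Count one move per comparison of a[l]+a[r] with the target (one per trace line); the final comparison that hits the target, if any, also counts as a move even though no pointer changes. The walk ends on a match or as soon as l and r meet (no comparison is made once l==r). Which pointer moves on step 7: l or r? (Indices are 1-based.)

[1,12] -8+39=31 >11 → r--
[1,11] -8+34=26 >11 → r--
[1,10] -8+30=22 >11 → r--
[1,9] -8+28=20 >11 → r--
[1,8] -8+25=17 >11 → r--
[1,7] -8+12=4 <11 → l++
[2,7] -3+12=9 <11 → l++

l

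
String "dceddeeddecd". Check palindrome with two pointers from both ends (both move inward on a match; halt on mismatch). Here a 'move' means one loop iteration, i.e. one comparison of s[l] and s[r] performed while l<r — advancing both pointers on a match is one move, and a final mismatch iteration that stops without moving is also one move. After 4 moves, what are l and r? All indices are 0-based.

l=4, r=7

[0,11] 'd'=='d' → l++,r--
[1,10] 'c'=='c' → l++,r--
[2,9] 'e'=='e' → l++,r--
[3,8] 'd'=='d' → l++,r--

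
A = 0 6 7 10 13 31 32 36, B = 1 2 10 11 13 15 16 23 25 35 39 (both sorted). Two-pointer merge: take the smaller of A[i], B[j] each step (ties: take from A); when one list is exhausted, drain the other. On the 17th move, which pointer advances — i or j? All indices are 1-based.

[i=1,j=1] A[i]=0<=B[j]=1 take 0 → i++
[i=2,j=1] A[i]=6>B[j]=1 take 1 → j++
[i=2,j=2] A[i]=6>B[j]=2 take 2 → j++
[i=2,j=3] A[i]=6<=B[j]=10 take 6 → i++
[i=3,j=3] A[i]=7<=B[j]=10 take 7 → i++
[i=4,j=3] A[i]=10<=B[j]=10 take 10 → i++
[i=5,j=3] A[i]=13>B[j]=10 take 10 → j++
[i=5,j=4] A[i]=13>B[j]=11 take 11 → j++
[i=5,j=5] A[i]=13<=B[j]=13 take 13 → i++
[i=6,j=5] A[i]=31>B[j]=13 take 13 → j++
[i=6,j=6] A[i]=31>B[j]=15 take 15 → j++
[i=6,j=7] A[i]=31>B[j]=16 take 16 → j++
[i=6,j=8] A[i]=31>B[j]=23 take 23 → j++
[i=6,j=9] A[i]=31>B[j]=25 take 25 → j++
[i=6,j=10] A[i]=31<=B[j]=35 take 31 → i++
[i=7,j=10] A[i]=32<=B[j]=35 take 32 → i++
[i=8,j=10] A[i]=36>B[j]=35 take 35 → j++

j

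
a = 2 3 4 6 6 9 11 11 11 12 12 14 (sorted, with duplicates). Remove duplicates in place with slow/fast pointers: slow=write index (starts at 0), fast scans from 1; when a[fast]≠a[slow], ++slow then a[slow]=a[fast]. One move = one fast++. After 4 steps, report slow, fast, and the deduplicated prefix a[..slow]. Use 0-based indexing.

slow=3, fast=5, prefix=[2, 3, 4, 6]

slow=0 fast=1: a[fast]=3≠a[slow]=2 write a[1]=3, slow++,fast++
slow=1 fast=2: a[fast]=4≠a[slow]=3 write a[2]=4, slow++,fast++
slow=2 fast=3: a[fast]=6≠a[slow]=4 write a[3]=6, slow++,fast++
slow=3 fast=4: a[fast]=6=a[slow] dup, fast++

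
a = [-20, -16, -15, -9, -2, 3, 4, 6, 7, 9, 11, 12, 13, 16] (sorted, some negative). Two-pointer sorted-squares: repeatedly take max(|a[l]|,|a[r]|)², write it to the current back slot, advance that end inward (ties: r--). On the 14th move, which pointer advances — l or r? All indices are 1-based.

l=1 r=14: |-20|>|16| out[14]=400, l++
l=2 r=14: |-16|<=|16| out[13]=256, r--
l=2 r=13: |-16|>|13| out[12]=256, l++
l=3 r=13: |-15|>|13| out[11]=225, l++
l=4 r=13: |-9|<=|13| out[10]=169, r--
l=4 r=12: |-9|<=|12| out[9]=144, r--
l=4 r=11: |-9|<=|11| out[8]=121, r--
l=4 r=10: |-9|<=|9| out[7]=81, r--
l=4 r=9: |-9|>|7| out[6]=81, l++
l=5 r=9: |-2|<=|7| out[5]=49, r--
l=5 r=8: |-2|<=|6| out[4]=36, r--
l=5 r=7: |-2|<=|4| out[3]=16, r--
l=5 r=6: |-2|<=|3| out[2]=9, r--
l=5 r=5: |-2|<=|-2| out[1]=4, r--

r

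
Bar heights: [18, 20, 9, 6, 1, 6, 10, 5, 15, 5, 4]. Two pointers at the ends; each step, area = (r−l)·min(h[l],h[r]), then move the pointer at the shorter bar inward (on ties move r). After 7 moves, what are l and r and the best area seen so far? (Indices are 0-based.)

l=0, r=3, best area=120

[0,10] min(18,4)*10=40 best=40 * → r--
[0,9] min(18,5)*9=45 best=45 * → r--
[0,8] min(18,15)*8=120 best=120 * → r--
[0,7] min(18,5)*7=35 best=120 → r--
[0,6] min(18,10)*6=60 best=120 → r--
[0,5] min(18,6)*5=30 best=120 → r--
[0,4] min(18,1)*4=4 best=120 → r--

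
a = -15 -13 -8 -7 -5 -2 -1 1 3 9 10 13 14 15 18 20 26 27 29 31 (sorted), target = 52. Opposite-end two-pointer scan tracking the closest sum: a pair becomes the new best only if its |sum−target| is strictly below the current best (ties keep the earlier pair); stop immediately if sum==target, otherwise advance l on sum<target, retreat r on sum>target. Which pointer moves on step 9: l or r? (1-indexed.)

[1,20] -15+31=16 d=36 * → l++
[2,20] -13+31=18 d=34 * → l++
[3,20] -8+31=23 d=29 * → l++
[4,20] -7+31=24 d=28 * → l++
[5,20] -5+31=26 d=26 * → l++
[6,20] -2+31=29 d=23 * → l++
[7,20] -1+31=30 d=22 * → l++
[8,20] 1+31=32 d=20 * → l++
[9,20] 3+31=34 d=18 * → l++

l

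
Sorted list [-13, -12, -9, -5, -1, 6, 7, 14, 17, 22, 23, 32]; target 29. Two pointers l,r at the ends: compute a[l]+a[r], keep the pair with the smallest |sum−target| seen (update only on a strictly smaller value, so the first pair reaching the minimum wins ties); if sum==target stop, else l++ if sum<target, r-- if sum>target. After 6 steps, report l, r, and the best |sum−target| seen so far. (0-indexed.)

[0,11] -13+32=19 d=10 * → l++
[1,11] -12+32=20 d=9 * → l++
[2,11] -9+32=23 d=6 * → l++
[3,11] -5+32=27 d=2 * → l++
[4,11] -1+32=31 d=2 → r--
[4,10] -1+23=22 d=7 → l++

l=5, r=10, best |Δ|=2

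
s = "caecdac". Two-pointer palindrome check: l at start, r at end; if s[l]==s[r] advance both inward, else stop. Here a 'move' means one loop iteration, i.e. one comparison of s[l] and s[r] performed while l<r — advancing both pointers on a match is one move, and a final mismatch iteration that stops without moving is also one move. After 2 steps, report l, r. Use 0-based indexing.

l=2, r=4

l=0 r=6: 'c'=='c', l++,r--
l=1 r=5: 'a'=='a', l++,r--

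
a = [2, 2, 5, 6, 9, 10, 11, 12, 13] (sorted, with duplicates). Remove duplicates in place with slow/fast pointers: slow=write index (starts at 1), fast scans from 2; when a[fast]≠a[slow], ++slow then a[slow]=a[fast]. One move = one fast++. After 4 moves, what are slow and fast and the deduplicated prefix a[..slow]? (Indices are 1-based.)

(s=1,f=2) a[fast]=2=a[slow] dup → fast++
(s=1,f=3) a[fast]=5≠a[slow]=2 write a[2]=5 → slow++,fast++
(s=2,f=4) a[fast]=6≠a[slow]=5 write a[3]=6 → slow++,fast++
(s=3,f=5) a[fast]=9≠a[slow]=6 write a[4]=9 → slow++,fast++

slow=4, fast=6, prefix=[2, 5, 6, 9]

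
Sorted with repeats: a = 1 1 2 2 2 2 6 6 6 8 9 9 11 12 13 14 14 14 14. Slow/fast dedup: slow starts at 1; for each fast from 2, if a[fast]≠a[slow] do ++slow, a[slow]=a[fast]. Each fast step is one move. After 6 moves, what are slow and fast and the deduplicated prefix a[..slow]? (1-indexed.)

slow=3, fast=8, prefix=[1, 2, 6]

slow=1 fast=2: a[fast]=1=a[slow] dup, fast++
slow=1 fast=3: a[fast]=2≠a[slow]=1 write a[2]=2, slow++,fast++
slow=2 fast=4: a[fast]=2=a[slow] dup, fast++
slow=2 fast=5: a[fast]=2=a[slow] dup, fast++
slow=2 fast=6: a[fast]=2=a[slow] dup, fast++
slow=2 fast=7: a[fast]=6≠a[slow]=2 write a[3]=6, slow++,fast++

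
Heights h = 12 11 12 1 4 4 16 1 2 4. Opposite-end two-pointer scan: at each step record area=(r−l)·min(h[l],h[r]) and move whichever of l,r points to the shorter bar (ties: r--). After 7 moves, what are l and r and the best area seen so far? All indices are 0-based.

[0,9] min(12,4)*9=36 best=36 * → r--
[0,8] min(12,2)*8=16 best=36 → r--
[0,7] min(12,1)*7=7 best=36 → r--
[0,6] min(12,16)*6=72 best=72 * → l++
[1,6] min(11,16)*5=55 best=72 → l++
[2,6] min(12,16)*4=48 best=72 → l++
[3,6] min(1,16)*3=3 best=72 → l++

l=4, r=6, best area=72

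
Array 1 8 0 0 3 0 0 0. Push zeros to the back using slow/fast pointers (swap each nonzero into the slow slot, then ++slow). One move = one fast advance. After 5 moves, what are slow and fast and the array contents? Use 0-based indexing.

slow=3, fast=5, a=[1, 8, 3, 0, 0, 0, 0, 0]

(s=0,f=0) a[fast]=1≠0 swap→a[0]=1 → slow++,fast++
(s=1,f=1) a[fast]=8≠0 swap→a[1]=8 → slow++,fast++
(s=2,f=2) a[fast]=0 → fast++
(s=2,f=3) a[fast]=0 → fast++
(s=2,f=4) a[fast]=3≠0 swap→a[2]=3 → slow++,fast++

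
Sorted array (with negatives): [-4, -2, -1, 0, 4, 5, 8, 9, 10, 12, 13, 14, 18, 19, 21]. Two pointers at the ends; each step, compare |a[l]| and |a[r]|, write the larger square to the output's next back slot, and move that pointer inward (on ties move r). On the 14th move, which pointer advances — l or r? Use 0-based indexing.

[0,14] |-4|<=|21| out[14]=441 → r--
[0,13] |-4|<=|19| out[13]=361 → r--
[0,12] |-4|<=|18| out[12]=324 → r--
[0,11] |-4|<=|14| out[11]=196 → r--
[0,10] |-4|<=|13| out[10]=169 → r--
[0,9] |-4|<=|12| out[9]=144 → r--
[0,8] |-4|<=|10| out[8]=100 → r--
[0,7] |-4|<=|9| out[7]=81 → r--
[0,6] |-4|<=|8| out[6]=64 → r--
[0,5] |-4|<=|5| out[5]=25 → r--
[0,4] |-4|<=|4| out[4]=16 → r--
[0,3] |-4|>|0| out[3]=16 → l++
[1,3] |-2|>|0| out[2]=4 → l++
[2,3] |-1|>|0| out[1]=1 → l++

l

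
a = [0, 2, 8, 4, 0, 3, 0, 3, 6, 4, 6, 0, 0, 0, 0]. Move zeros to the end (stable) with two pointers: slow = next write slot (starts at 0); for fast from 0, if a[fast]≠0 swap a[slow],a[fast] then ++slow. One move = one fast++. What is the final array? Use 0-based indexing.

[2, 8, 4, 3, 3, 6, 4, 6, 0, 0, 0, 0, 0, 0, 0]

slow=0 fast=0: a[fast]=0, fast++
slow=0 fast=1: a[fast]=2≠0 swap→a[0]=2, slow++,fast++
slow=1 fast=2: a[fast]=8≠0 swap→a[1]=8, slow++,fast++
slow=2 fast=3: a[fast]=4≠0 swap→a[2]=4, slow++,fast++
slow=3 fast=4: a[fast]=0, fast++
slow=3 fast=5: a[fast]=3≠0 swap→a[3]=3, slow++,fast++
slow=4 fast=6: a[fast]=0, fast++
slow=4 fast=7: a[fast]=3≠0 swap→a[4]=3, slow++,fast++
slow=5 fast=8: a[fast]=6≠0 swap→a[5]=6, slow++,fast++
slow=6 fast=9: a[fast]=4≠0 swap→a[6]=4, slow++,fast++
slow=7 fast=10: a[fast]=6≠0 swap→a[7]=6, slow++,fast++
slow=8 fast=11: a[fast]=0, fast++
slow=8 fast=12: a[fast]=0, fast++
slow=8 fast=13: a[fast]=0, fast++
slow=8 fast=14: a[fast]=0, fast++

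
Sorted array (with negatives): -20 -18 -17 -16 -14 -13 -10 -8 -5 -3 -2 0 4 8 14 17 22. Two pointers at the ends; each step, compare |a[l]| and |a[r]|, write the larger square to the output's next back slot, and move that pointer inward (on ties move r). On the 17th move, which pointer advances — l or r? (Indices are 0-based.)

[0,16] |-20|<=|22| out[16]=484 → r--
[0,15] |-20|>|17| out[15]=400 → l++
[1,15] |-18|>|17| out[14]=324 → l++
[2,15] |-17|<=|17| out[13]=289 → r--
[2,14] |-17|>|14| out[12]=289 → l++
[3,14] |-16|>|14| out[11]=256 → l++
[4,14] |-14|<=|14| out[10]=196 → r--
[4,13] |-14|>|8| out[9]=196 → l++
[5,13] |-13|>|8| out[8]=169 → l++
[6,13] |-10|>|8| out[7]=100 → l++
[7,13] |-8|<=|8| out[6]=64 → r--
[7,12] |-8|>|4| out[5]=64 → l++
[8,12] |-5|>|4| out[4]=25 → l++
[9,12] |-3|<=|4| out[3]=16 → r--
[9,11] |-3|>|0| out[2]=9 → l++
[10,11] |-2|>|0| out[1]=4 → l++
[11,11] |0|<=|0| out[0]=0 → r--

r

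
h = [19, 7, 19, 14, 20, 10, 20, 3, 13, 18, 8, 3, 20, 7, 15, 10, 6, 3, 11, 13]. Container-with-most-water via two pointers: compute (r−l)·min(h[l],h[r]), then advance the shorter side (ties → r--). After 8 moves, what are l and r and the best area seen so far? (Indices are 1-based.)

[1,20] min(19,13)*19=247 best=247 * → r--
[1,19] min(19,11)*18=198 best=247 → r--
[1,18] min(19,3)*17=51 best=247 → r--
[1,17] min(19,6)*16=96 best=247 → r--
[1,16] min(19,10)*15=150 best=247 → r--
[1,15] min(19,15)*14=210 best=247 → r--
[1,14] min(19,7)*13=91 best=247 → r--
[1,13] min(19,20)*12=228 best=247 → l++

l=2, r=13, best area=247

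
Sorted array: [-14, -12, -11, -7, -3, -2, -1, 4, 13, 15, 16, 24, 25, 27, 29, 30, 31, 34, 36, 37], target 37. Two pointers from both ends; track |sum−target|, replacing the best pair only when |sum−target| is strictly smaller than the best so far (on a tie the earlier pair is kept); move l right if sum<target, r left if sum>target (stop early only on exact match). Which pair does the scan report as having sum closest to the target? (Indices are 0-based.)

l=0 r=19: -14+37=23 d=14 *, l++
l=1 r=19: -12+37=25 d=12 *, l++
l=2 r=19: -11+37=26 d=11 *, l++
l=3 r=19: -7+37=30 d=7 *, l++
l=4 r=19: -3+37=34 d=3 *, l++
l=5 r=19: -2+37=35 d=2 *, l++
l=6 r=19: -1+37=36 d=1 *, l++
l=7 r=19: 4+37=41 d=4, r--
l=7 r=18: 4+36=40 d=3, r--
l=7 r=17: 4+34=38 d=1, r--
l=7 r=16: 4+31=35 d=2, l++
l=8 r=16: 13+31=44 d=7, r--
l=8 r=15: 13+30=43 d=6, r--
l=8 r=14: 13+29=42 d=5, r--
l=8 r=13: 13+27=40 d=3, r--
l=8 r=12: 13+25=38 d=1, r--
l=8 r=11: 13+24=37 d=0 *, stop

pair (13, 24) with sum 37 (|Δ|=0)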